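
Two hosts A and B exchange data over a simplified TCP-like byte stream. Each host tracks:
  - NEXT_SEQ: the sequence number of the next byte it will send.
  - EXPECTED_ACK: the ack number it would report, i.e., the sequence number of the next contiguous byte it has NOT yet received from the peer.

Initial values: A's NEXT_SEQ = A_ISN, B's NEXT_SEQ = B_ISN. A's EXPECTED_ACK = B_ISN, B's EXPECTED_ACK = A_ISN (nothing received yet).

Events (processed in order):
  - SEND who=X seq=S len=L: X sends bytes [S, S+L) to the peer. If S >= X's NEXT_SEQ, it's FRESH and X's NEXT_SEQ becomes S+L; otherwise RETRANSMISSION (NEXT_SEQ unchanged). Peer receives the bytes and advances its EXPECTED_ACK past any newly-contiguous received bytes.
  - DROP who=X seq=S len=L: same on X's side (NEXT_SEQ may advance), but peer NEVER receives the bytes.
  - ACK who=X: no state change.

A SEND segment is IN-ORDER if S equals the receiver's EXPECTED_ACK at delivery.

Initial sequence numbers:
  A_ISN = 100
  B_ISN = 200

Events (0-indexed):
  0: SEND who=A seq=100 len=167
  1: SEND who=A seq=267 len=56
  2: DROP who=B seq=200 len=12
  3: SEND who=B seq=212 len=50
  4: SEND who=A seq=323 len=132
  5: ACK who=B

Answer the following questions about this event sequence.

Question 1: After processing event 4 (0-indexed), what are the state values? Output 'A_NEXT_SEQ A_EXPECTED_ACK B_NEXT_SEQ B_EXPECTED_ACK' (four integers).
After event 0: A_seq=267 A_ack=200 B_seq=200 B_ack=267
After event 1: A_seq=323 A_ack=200 B_seq=200 B_ack=323
After event 2: A_seq=323 A_ack=200 B_seq=212 B_ack=323
After event 3: A_seq=323 A_ack=200 B_seq=262 B_ack=323
After event 4: A_seq=455 A_ack=200 B_seq=262 B_ack=455

455 200 262 455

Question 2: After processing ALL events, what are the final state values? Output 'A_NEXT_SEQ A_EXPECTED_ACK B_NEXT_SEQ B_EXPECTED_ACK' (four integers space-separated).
After event 0: A_seq=267 A_ack=200 B_seq=200 B_ack=267
After event 1: A_seq=323 A_ack=200 B_seq=200 B_ack=323
After event 2: A_seq=323 A_ack=200 B_seq=212 B_ack=323
After event 3: A_seq=323 A_ack=200 B_seq=262 B_ack=323
After event 4: A_seq=455 A_ack=200 B_seq=262 B_ack=455
After event 5: A_seq=455 A_ack=200 B_seq=262 B_ack=455

Answer: 455 200 262 455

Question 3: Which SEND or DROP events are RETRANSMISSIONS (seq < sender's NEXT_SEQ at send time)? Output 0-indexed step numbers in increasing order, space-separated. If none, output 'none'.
Answer: none

Derivation:
Step 0: SEND seq=100 -> fresh
Step 1: SEND seq=267 -> fresh
Step 2: DROP seq=200 -> fresh
Step 3: SEND seq=212 -> fresh
Step 4: SEND seq=323 -> fresh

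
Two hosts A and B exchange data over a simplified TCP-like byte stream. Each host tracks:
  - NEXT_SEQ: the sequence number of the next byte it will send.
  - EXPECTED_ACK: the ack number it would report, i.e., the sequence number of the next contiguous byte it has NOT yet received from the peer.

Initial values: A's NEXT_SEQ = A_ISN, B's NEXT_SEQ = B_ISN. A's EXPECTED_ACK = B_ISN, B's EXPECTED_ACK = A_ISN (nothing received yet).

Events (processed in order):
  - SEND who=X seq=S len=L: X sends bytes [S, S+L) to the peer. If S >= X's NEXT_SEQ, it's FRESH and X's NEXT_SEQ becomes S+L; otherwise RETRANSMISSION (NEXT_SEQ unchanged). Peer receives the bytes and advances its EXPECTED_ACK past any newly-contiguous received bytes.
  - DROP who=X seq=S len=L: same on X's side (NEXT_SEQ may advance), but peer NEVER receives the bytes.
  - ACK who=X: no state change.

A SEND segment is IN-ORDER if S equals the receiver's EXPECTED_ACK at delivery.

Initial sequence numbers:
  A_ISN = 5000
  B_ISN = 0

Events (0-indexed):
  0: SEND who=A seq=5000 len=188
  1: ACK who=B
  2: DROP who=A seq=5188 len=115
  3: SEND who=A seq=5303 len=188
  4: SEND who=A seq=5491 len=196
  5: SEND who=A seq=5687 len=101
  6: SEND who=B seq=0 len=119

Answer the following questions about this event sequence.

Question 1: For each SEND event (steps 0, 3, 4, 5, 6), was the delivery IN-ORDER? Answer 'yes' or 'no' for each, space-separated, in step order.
Step 0: SEND seq=5000 -> in-order
Step 3: SEND seq=5303 -> out-of-order
Step 4: SEND seq=5491 -> out-of-order
Step 5: SEND seq=5687 -> out-of-order
Step 6: SEND seq=0 -> in-order

Answer: yes no no no yes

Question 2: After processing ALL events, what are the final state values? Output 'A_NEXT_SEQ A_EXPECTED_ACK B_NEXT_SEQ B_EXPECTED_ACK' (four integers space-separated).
After event 0: A_seq=5188 A_ack=0 B_seq=0 B_ack=5188
After event 1: A_seq=5188 A_ack=0 B_seq=0 B_ack=5188
After event 2: A_seq=5303 A_ack=0 B_seq=0 B_ack=5188
After event 3: A_seq=5491 A_ack=0 B_seq=0 B_ack=5188
After event 4: A_seq=5687 A_ack=0 B_seq=0 B_ack=5188
After event 5: A_seq=5788 A_ack=0 B_seq=0 B_ack=5188
After event 6: A_seq=5788 A_ack=119 B_seq=119 B_ack=5188

Answer: 5788 119 119 5188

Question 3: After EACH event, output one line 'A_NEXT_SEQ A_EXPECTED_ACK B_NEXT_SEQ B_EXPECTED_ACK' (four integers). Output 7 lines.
5188 0 0 5188
5188 0 0 5188
5303 0 0 5188
5491 0 0 5188
5687 0 0 5188
5788 0 0 5188
5788 119 119 5188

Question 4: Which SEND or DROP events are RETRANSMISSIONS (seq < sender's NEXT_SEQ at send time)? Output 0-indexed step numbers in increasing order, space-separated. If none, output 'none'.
Answer: none

Derivation:
Step 0: SEND seq=5000 -> fresh
Step 2: DROP seq=5188 -> fresh
Step 3: SEND seq=5303 -> fresh
Step 4: SEND seq=5491 -> fresh
Step 5: SEND seq=5687 -> fresh
Step 6: SEND seq=0 -> fresh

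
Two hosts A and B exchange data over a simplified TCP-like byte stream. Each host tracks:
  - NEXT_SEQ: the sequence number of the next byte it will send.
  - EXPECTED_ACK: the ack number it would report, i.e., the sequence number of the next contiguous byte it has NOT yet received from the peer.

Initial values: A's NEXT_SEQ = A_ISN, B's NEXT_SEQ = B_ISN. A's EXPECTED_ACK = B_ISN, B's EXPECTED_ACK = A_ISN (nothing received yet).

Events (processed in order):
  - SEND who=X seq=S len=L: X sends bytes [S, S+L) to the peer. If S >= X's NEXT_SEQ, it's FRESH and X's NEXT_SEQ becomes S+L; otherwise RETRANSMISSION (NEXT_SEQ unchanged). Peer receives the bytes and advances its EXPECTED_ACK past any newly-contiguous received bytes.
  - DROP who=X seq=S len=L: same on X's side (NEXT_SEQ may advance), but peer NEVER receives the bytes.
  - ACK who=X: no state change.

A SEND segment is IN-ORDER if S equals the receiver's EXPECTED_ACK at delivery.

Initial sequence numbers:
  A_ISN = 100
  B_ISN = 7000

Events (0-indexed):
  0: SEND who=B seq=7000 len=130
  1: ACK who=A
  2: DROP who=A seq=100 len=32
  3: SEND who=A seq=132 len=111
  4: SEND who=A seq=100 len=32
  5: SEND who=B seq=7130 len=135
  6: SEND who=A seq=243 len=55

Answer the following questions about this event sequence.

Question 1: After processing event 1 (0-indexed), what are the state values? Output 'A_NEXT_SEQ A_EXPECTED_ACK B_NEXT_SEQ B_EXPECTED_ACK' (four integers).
After event 0: A_seq=100 A_ack=7130 B_seq=7130 B_ack=100
After event 1: A_seq=100 A_ack=7130 B_seq=7130 B_ack=100

100 7130 7130 100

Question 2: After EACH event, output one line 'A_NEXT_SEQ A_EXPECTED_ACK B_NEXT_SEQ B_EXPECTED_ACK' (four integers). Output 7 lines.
100 7130 7130 100
100 7130 7130 100
132 7130 7130 100
243 7130 7130 100
243 7130 7130 243
243 7265 7265 243
298 7265 7265 298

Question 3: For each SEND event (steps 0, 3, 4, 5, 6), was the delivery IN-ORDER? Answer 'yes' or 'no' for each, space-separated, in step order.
Step 0: SEND seq=7000 -> in-order
Step 3: SEND seq=132 -> out-of-order
Step 4: SEND seq=100 -> in-order
Step 5: SEND seq=7130 -> in-order
Step 6: SEND seq=243 -> in-order

Answer: yes no yes yes yes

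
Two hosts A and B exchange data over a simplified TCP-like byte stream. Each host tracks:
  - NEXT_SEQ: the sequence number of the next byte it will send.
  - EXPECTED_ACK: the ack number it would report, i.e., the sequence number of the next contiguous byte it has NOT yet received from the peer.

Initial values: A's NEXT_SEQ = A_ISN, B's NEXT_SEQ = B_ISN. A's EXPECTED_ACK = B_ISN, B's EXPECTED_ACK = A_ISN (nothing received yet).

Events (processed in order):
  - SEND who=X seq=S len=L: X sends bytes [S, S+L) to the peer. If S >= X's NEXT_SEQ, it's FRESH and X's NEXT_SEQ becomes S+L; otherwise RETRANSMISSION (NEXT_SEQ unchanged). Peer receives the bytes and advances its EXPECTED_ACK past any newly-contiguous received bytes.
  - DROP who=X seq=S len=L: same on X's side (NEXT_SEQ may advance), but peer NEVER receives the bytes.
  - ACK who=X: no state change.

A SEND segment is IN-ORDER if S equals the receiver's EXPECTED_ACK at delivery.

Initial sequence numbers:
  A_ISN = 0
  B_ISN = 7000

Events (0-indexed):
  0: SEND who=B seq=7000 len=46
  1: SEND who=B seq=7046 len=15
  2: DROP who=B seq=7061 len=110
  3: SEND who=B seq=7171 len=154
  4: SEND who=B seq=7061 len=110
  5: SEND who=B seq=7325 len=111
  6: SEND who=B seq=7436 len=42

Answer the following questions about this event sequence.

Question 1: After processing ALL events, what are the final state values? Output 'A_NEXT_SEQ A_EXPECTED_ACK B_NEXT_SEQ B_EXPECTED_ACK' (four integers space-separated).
After event 0: A_seq=0 A_ack=7046 B_seq=7046 B_ack=0
After event 1: A_seq=0 A_ack=7061 B_seq=7061 B_ack=0
After event 2: A_seq=0 A_ack=7061 B_seq=7171 B_ack=0
After event 3: A_seq=0 A_ack=7061 B_seq=7325 B_ack=0
After event 4: A_seq=0 A_ack=7325 B_seq=7325 B_ack=0
After event 5: A_seq=0 A_ack=7436 B_seq=7436 B_ack=0
After event 6: A_seq=0 A_ack=7478 B_seq=7478 B_ack=0

Answer: 0 7478 7478 0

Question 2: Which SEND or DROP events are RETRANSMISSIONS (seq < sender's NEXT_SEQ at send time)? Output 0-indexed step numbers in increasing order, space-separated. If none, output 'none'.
Step 0: SEND seq=7000 -> fresh
Step 1: SEND seq=7046 -> fresh
Step 2: DROP seq=7061 -> fresh
Step 3: SEND seq=7171 -> fresh
Step 4: SEND seq=7061 -> retransmit
Step 5: SEND seq=7325 -> fresh
Step 6: SEND seq=7436 -> fresh

Answer: 4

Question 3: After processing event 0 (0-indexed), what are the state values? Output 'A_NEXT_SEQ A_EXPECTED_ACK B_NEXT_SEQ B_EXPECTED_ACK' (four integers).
After event 0: A_seq=0 A_ack=7046 B_seq=7046 B_ack=0

0 7046 7046 0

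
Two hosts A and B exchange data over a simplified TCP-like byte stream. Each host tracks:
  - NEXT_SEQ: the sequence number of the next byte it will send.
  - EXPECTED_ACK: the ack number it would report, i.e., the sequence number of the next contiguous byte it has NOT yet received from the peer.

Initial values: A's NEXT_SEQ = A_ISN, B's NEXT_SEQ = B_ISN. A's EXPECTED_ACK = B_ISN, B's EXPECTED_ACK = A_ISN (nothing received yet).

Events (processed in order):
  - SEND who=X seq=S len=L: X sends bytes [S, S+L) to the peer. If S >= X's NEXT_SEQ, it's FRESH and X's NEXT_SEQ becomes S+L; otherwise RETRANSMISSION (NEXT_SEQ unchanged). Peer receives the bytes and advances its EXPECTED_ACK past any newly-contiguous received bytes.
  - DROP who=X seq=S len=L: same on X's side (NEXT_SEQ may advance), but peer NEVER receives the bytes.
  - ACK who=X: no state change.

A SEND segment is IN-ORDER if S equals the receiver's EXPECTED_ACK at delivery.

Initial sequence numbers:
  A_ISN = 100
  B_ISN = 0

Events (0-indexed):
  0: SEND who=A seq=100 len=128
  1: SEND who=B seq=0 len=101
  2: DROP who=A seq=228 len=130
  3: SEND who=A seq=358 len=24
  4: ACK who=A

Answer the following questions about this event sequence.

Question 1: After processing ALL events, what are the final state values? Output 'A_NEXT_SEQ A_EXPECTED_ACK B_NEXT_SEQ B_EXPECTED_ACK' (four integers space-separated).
Answer: 382 101 101 228

Derivation:
After event 0: A_seq=228 A_ack=0 B_seq=0 B_ack=228
After event 1: A_seq=228 A_ack=101 B_seq=101 B_ack=228
After event 2: A_seq=358 A_ack=101 B_seq=101 B_ack=228
After event 3: A_seq=382 A_ack=101 B_seq=101 B_ack=228
After event 4: A_seq=382 A_ack=101 B_seq=101 B_ack=228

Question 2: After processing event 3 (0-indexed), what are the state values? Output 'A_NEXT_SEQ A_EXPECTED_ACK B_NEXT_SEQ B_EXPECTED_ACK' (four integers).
After event 0: A_seq=228 A_ack=0 B_seq=0 B_ack=228
After event 1: A_seq=228 A_ack=101 B_seq=101 B_ack=228
After event 2: A_seq=358 A_ack=101 B_seq=101 B_ack=228
After event 3: A_seq=382 A_ack=101 B_seq=101 B_ack=228

382 101 101 228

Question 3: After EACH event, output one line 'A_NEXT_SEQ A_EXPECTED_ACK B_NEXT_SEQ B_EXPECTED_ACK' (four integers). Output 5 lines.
228 0 0 228
228 101 101 228
358 101 101 228
382 101 101 228
382 101 101 228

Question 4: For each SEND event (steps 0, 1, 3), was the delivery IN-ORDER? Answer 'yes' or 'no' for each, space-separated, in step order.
Step 0: SEND seq=100 -> in-order
Step 1: SEND seq=0 -> in-order
Step 3: SEND seq=358 -> out-of-order

Answer: yes yes no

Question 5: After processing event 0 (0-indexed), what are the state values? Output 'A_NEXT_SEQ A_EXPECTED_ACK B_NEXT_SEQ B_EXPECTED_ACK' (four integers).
After event 0: A_seq=228 A_ack=0 B_seq=0 B_ack=228

228 0 0 228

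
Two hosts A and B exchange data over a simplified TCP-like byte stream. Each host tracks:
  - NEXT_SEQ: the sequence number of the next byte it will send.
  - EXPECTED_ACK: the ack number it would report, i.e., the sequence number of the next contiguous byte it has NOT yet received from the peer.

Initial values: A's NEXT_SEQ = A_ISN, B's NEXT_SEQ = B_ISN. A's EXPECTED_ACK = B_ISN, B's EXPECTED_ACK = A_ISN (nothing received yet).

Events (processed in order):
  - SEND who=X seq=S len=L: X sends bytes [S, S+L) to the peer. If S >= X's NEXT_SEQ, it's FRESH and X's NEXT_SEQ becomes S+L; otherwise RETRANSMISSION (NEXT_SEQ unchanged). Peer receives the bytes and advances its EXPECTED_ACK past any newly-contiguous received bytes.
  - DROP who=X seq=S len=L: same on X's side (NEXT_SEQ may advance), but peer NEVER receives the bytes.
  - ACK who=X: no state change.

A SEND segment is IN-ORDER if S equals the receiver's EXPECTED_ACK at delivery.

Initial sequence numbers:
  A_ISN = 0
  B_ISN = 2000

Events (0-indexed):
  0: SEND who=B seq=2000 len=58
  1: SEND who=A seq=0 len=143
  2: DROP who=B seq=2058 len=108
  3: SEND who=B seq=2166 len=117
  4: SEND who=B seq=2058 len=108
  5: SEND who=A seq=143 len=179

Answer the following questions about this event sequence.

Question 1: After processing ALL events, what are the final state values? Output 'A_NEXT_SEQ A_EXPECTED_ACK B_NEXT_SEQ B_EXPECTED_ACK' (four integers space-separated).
After event 0: A_seq=0 A_ack=2058 B_seq=2058 B_ack=0
After event 1: A_seq=143 A_ack=2058 B_seq=2058 B_ack=143
After event 2: A_seq=143 A_ack=2058 B_seq=2166 B_ack=143
After event 3: A_seq=143 A_ack=2058 B_seq=2283 B_ack=143
After event 4: A_seq=143 A_ack=2283 B_seq=2283 B_ack=143
After event 5: A_seq=322 A_ack=2283 B_seq=2283 B_ack=322

Answer: 322 2283 2283 322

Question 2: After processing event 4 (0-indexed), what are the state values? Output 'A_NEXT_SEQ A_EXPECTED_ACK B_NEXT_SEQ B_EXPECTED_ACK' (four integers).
After event 0: A_seq=0 A_ack=2058 B_seq=2058 B_ack=0
After event 1: A_seq=143 A_ack=2058 B_seq=2058 B_ack=143
After event 2: A_seq=143 A_ack=2058 B_seq=2166 B_ack=143
After event 3: A_seq=143 A_ack=2058 B_seq=2283 B_ack=143
After event 4: A_seq=143 A_ack=2283 B_seq=2283 B_ack=143

143 2283 2283 143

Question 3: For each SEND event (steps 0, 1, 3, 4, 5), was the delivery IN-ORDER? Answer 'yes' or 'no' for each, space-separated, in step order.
Step 0: SEND seq=2000 -> in-order
Step 1: SEND seq=0 -> in-order
Step 3: SEND seq=2166 -> out-of-order
Step 4: SEND seq=2058 -> in-order
Step 5: SEND seq=143 -> in-order

Answer: yes yes no yes yes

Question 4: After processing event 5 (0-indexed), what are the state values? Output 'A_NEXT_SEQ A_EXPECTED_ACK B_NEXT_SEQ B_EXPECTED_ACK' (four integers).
After event 0: A_seq=0 A_ack=2058 B_seq=2058 B_ack=0
After event 1: A_seq=143 A_ack=2058 B_seq=2058 B_ack=143
After event 2: A_seq=143 A_ack=2058 B_seq=2166 B_ack=143
After event 3: A_seq=143 A_ack=2058 B_seq=2283 B_ack=143
After event 4: A_seq=143 A_ack=2283 B_seq=2283 B_ack=143
After event 5: A_seq=322 A_ack=2283 B_seq=2283 B_ack=322

322 2283 2283 322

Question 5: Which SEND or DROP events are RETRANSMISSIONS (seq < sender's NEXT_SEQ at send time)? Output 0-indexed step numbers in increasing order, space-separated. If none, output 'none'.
Step 0: SEND seq=2000 -> fresh
Step 1: SEND seq=0 -> fresh
Step 2: DROP seq=2058 -> fresh
Step 3: SEND seq=2166 -> fresh
Step 4: SEND seq=2058 -> retransmit
Step 5: SEND seq=143 -> fresh

Answer: 4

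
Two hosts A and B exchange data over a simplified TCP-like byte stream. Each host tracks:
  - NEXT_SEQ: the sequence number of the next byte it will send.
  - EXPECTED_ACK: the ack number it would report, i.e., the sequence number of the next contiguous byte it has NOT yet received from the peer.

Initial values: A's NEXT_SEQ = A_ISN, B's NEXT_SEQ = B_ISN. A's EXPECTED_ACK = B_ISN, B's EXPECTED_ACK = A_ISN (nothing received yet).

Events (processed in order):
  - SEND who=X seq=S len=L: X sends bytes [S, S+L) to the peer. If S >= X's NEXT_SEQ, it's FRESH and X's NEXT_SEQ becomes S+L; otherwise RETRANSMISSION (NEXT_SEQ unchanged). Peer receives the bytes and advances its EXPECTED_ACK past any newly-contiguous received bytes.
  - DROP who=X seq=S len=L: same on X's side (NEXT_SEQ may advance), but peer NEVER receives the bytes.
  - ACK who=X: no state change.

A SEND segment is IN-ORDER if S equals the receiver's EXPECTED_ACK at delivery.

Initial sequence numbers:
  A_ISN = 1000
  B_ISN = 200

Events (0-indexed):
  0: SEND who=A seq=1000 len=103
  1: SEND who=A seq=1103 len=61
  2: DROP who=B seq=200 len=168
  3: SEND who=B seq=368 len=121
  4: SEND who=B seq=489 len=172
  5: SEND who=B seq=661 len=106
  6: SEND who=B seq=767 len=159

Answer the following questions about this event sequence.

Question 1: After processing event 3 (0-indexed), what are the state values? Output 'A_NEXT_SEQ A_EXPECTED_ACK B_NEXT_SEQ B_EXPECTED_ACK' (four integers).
After event 0: A_seq=1103 A_ack=200 B_seq=200 B_ack=1103
After event 1: A_seq=1164 A_ack=200 B_seq=200 B_ack=1164
After event 2: A_seq=1164 A_ack=200 B_seq=368 B_ack=1164
After event 3: A_seq=1164 A_ack=200 B_seq=489 B_ack=1164

1164 200 489 1164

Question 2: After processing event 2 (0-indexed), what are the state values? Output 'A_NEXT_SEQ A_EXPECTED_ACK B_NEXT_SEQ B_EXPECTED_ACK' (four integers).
After event 0: A_seq=1103 A_ack=200 B_seq=200 B_ack=1103
After event 1: A_seq=1164 A_ack=200 B_seq=200 B_ack=1164
After event 2: A_seq=1164 A_ack=200 B_seq=368 B_ack=1164

1164 200 368 1164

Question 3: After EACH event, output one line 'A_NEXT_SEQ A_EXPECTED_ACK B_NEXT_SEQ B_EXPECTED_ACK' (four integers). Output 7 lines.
1103 200 200 1103
1164 200 200 1164
1164 200 368 1164
1164 200 489 1164
1164 200 661 1164
1164 200 767 1164
1164 200 926 1164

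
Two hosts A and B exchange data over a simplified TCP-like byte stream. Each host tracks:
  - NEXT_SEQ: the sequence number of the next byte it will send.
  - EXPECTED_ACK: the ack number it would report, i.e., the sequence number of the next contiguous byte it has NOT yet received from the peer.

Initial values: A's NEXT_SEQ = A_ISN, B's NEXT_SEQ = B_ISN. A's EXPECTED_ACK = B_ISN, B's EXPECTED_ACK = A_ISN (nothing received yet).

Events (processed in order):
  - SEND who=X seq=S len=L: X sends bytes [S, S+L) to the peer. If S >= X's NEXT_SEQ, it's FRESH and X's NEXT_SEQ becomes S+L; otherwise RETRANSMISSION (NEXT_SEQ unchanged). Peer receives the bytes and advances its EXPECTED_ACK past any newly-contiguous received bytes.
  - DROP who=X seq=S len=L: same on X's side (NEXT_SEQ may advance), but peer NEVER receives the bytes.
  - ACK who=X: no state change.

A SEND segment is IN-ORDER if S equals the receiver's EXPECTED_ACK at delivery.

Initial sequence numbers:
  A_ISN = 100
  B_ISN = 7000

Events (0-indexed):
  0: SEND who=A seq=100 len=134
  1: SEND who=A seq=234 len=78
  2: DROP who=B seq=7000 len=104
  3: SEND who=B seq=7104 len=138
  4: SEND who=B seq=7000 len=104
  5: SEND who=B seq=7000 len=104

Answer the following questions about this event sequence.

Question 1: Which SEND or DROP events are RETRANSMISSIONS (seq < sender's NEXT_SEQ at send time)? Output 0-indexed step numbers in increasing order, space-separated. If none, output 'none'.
Step 0: SEND seq=100 -> fresh
Step 1: SEND seq=234 -> fresh
Step 2: DROP seq=7000 -> fresh
Step 3: SEND seq=7104 -> fresh
Step 4: SEND seq=7000 -> retransmit
Step 5: SEND seq=7000 -> retransmit

Answer: 4 5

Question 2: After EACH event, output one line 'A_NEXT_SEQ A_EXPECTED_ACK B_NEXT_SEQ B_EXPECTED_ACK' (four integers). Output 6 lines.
234 7000 7000 234
312 7000 7000 312
312 7000 7104 312
312 7000 7242 312
312 7242 7242 312
312 7242 7242 312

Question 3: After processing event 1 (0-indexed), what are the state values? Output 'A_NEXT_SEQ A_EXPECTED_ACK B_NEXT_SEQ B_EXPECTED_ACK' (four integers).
After event 0: A_seq=234 A_ack=7000 B_seq=7000 B_ack=234
After event 1: A_seq=312 A_ack=7000 B_seq=7000 B_ack=312

312 7000 7000 312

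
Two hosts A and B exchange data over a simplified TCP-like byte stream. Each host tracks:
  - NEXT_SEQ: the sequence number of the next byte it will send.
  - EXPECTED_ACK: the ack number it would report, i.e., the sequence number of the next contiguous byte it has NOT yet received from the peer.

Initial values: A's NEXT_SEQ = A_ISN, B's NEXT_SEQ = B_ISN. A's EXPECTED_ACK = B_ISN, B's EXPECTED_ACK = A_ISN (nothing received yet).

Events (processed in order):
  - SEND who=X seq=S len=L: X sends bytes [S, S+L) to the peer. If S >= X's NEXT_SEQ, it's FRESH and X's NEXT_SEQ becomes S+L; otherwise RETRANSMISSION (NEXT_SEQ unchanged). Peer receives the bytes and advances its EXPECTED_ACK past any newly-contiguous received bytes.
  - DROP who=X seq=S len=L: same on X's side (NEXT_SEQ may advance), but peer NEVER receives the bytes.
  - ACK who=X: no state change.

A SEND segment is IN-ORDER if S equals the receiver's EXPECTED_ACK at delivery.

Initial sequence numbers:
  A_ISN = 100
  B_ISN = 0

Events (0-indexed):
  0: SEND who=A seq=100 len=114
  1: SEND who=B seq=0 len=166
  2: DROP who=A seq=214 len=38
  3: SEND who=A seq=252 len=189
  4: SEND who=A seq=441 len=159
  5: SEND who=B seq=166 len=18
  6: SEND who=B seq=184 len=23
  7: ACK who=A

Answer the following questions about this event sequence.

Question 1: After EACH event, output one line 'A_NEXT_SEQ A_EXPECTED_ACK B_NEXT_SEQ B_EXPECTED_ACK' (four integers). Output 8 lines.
214 0 0 214
214 166 166 214
252 166 166 214
441 166 166 214
600 166 166 214
600 184 184 214
600 207 207 214
600 207 207 214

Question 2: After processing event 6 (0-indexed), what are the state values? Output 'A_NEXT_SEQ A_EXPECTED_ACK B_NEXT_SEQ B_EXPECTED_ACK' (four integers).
After event 0: A_seq=214 A_ack=0 B_seq=0 B_ack=214
After event 1: A_seq=214 A_ack=166 B_seq=166 B_ack=214
After event 2: A_seq=252 A_ack=166 B_seq=166 B_ack=214
After event 3: A_seq=441 A_ack=166 B_seq=166 B_ack=214
After event 4: A_seq=600 A_ack=166 B_seq=166 B_ack=214
After event 5: A_seq=600 A_ack=184 B_seq=184 B_ack=214
After event 6: A_seq=600 A_ack=207 B_seq=207 B_ack=214

600 207 207 214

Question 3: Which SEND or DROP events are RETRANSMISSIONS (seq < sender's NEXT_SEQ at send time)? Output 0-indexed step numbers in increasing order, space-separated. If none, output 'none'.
Step 0: SEND seq=100 -> fresh
Step 1: SEND seq=0 -> fresh
Step 2: DROP seq=214 -> fresh
Step 3: SEND seq=252 -> fresh
Step 4: SEND seq=441 -> fresh
Step 5: SEND seq=166 -> fresh
Step 6: SEND seq=184 -> fresh

Answer: none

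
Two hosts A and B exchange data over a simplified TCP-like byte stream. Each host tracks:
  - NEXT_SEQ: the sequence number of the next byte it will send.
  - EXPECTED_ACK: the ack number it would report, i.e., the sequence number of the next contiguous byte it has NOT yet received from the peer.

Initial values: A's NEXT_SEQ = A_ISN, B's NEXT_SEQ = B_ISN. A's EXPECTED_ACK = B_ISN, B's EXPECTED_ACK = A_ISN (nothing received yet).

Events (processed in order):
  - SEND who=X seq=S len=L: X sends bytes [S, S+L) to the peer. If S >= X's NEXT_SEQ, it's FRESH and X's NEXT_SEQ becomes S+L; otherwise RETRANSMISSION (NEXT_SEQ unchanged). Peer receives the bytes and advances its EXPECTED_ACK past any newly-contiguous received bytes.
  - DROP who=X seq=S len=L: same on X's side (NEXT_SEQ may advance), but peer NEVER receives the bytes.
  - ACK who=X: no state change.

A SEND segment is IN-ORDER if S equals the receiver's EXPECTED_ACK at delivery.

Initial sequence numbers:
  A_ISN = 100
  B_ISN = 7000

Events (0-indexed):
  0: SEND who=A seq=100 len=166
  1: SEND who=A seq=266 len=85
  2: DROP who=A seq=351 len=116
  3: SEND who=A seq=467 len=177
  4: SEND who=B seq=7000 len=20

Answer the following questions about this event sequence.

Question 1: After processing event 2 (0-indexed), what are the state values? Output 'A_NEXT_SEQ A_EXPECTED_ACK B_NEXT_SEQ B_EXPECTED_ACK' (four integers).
After event 0: A_seq=266 A_ack=7000 B_seq=7000 B_ack=266
After event 1: A_seq=351 A_ack=7000 B_seq=7000 B_ack=351
After event 2: A_seq=467 A_ack=7000 B_seq=7000 B_ack=351

467 7000 7000 351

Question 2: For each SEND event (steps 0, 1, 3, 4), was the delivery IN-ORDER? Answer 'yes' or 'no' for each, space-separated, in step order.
Step 0: SEND seq=100 -> in-order
Step 1: SEND seq=266 -> in-order
Step 3: SEND seq=467 -> out-of-order
Step 4: SEND seq=7000 -> in-order

Answer: yes yes no yes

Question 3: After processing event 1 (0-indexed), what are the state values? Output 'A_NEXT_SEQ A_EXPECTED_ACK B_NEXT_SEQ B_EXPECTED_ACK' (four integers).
After event 0: A_seq=266 A_ack=7000 B_seq=7000 B_ack=266
After event 1: A_seq=351 A_ack=7000 B_seq=7000 B_ack=351

351 7000 7000 351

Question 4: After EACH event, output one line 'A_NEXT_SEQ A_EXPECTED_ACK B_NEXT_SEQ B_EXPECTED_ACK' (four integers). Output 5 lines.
266 7000 7000 266
351 7000 7000 351
467 7000 7000 351
644 7000 7000 351
644 7020 7020 351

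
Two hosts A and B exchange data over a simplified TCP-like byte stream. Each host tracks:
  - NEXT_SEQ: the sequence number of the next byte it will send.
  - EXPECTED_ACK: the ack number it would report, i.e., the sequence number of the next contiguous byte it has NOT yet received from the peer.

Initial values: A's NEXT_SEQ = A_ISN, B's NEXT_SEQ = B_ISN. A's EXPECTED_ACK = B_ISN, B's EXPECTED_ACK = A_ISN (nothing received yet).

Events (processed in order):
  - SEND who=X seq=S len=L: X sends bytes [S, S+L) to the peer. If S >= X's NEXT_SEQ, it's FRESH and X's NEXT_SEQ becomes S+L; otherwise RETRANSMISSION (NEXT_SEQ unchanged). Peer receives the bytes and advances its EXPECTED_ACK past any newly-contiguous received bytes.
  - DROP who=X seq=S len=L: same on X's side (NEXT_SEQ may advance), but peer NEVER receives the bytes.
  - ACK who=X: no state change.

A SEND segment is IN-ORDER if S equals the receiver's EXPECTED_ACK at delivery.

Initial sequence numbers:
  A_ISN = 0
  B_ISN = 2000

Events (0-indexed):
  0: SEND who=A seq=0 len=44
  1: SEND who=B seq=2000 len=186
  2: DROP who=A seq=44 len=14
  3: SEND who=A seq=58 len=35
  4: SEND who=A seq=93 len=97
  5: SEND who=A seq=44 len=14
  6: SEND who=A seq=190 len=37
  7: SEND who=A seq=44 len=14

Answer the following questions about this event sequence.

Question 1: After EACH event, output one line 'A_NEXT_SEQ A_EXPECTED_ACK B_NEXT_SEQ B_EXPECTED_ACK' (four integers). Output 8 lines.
44 2000 2000 44
44 2186 2186 44
58 2186 2186 44
93 2186 2186 44
190 2186 2186 44
190 2186 2186 190
227 2186 2186 227
227 2186 2186 227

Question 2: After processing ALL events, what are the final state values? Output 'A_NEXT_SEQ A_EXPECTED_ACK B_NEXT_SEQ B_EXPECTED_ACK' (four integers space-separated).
Answer: 227 2186 2186 227

Derivation:
After event 0: A_seq=44 A_ack=2000 B_seq=2000 B_ack=44
After event 1: A_seq=44 A_ack=2186 B_seq=2186 B_ack=44
After event 2: A_seq=58 A_ack=2186 B_seq=2186 B_ack=44
After event 3: A_seq=93 A_ack=2186 B_seq=2186 B_ack=44
After event 4: A_seq=190 A_ack=2186 B_seq=2186 B_ack=44
After event 5: A_seq=190 A_ack=2186 B_seq=2186 B_ack=190
After event 6: A_seq=227 A_ack=2186 B_seq=2186 B_ack=227
After event 7: A_seq=227 A_ack=2186 B_seq=2186 B_ack=227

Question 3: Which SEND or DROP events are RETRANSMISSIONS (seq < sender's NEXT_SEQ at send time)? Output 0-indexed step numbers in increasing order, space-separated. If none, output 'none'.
Step 0: SEND seq=0 -> fresh
Step 1: SEND seq=2000 -> fresh
Step 2: DROP seq=44 -> fresh
Step 3: SEND seq=58 -> fresh
Step 4: SEND seq=93 -> fresh
Step 5: SEND seq=44 -> retransmit
Step 6: SEND seq=190 -> fresh
Step 7: SEND seq=44 -> retransmit

Answer: 5 7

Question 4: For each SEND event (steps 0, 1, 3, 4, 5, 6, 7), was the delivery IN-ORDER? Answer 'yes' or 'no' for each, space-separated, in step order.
Answer: yes yes no no yes yes no

Derivation:
Step 0: SEND seq=0 -> in-order
Step 1: SEND seq=2000 -> in-order
Step 3: SEND seq=58 -> out-of-order
Step 4: SEND seq=93 -> out-of-order
Step 5: SEND seq=44 -> in-order
Step 6: SEND seq=190 -> in-order
Step 7: SEND seq=44 -> out-of-order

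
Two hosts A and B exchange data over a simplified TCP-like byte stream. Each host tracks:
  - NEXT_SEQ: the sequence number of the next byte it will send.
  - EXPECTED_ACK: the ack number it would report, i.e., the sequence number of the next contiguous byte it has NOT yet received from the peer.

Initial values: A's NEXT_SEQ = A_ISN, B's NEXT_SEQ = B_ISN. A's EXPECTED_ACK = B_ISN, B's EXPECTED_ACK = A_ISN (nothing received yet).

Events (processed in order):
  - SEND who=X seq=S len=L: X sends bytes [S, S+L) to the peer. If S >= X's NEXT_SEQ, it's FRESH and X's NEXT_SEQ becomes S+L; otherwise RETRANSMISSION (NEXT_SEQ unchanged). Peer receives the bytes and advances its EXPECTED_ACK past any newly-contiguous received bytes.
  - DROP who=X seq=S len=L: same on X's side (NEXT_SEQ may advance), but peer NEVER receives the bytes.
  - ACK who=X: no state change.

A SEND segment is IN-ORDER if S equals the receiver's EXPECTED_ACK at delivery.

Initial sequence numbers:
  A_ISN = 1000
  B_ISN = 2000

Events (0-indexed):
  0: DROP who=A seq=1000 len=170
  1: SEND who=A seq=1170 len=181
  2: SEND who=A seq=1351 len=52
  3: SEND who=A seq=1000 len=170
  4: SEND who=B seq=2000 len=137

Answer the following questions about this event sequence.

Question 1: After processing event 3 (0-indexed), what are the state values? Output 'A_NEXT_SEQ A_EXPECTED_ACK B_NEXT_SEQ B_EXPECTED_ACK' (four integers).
After event 0: A_seq=1170 A_ack=2000 B_seq=2000 B_ack=1000
After event 1: A_seq=1351 A_ack=2000 B_seq=2000 B_ack=1000
After event 2: A_seq=1403 A_ack=2000 B_seq=2000 B_ack=1000
After event 3: A_seq=1403 A_ack=2000 B_seq=2000 B_ack=1403

1403 2000 2000 1403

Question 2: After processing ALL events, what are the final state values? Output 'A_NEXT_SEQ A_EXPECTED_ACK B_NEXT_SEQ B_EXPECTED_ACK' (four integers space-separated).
Answer: 1403 2137 2137 1403

Derivation:
After event 0: A_seq=1170 A_ack=2000 B_seq=2000 B_ack=1000
After event 1: A_seq=1351 A_ack=2000 B_seq=2000 B_ack=1000
After event 2: A_seq=1403 A_ack=2000 B_seq=2000 B_ack=1000
After event 3: A_seq=1403 A_ack=2000 B_seq=2000 B_ack=1403
After event 4: A_seq=1403 A_ack=2137 B_seq=2137 B_ack=1403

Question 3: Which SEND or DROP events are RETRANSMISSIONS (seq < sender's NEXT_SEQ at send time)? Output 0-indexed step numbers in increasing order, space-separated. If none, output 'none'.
Step 0: DROP seq=1000 -> fresh
Step 1: SEND seq=1170 -> fresh
Step 2: SEND seq=1351 -> fresh
Step 3: SEND seq=1000 -> retransmit
Step 4: SEND seq=2000 -> fresh

Answer: 3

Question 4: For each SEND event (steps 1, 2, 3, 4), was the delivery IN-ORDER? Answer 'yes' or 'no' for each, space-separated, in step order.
Step 1: SEND seq=1170 -> out-of-order
Step 2: SEND seq=1351 -> out-of-order
Step 3: SEND seq=1000 -> in-order
Step 4: SEND seq=2000 -> in-order

Answer: no no yes yes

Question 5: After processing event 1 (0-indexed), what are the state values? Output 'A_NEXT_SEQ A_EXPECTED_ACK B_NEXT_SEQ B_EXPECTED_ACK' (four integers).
After event 0: A_seq=1170 A_ack=2000 B_seq=2000 B_ack=1000
After event 1: A_seq=1351 A_ack=2000 B_seq=2000 B_ack=1000

1351 2000 2000 1000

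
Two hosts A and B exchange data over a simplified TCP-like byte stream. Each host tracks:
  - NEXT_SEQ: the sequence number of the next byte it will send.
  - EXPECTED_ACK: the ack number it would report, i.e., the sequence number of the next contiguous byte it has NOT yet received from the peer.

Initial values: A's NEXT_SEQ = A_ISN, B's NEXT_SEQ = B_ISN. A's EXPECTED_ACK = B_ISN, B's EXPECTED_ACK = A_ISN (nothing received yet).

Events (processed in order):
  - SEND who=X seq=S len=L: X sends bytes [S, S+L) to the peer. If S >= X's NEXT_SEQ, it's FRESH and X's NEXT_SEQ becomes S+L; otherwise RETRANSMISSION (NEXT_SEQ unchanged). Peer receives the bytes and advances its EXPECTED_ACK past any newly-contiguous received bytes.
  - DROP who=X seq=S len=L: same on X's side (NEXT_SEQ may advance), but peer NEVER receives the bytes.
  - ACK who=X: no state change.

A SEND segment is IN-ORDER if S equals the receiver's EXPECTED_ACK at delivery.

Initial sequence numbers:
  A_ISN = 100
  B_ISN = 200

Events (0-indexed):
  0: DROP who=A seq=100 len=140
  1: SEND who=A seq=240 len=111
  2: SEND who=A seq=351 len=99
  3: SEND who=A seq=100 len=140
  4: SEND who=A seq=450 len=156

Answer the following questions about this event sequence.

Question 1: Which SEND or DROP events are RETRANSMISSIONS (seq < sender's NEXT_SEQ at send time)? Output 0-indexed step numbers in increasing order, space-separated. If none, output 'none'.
Answer: 3

Derivation:
Step 0: DROP seq=100 -> fresh
Step 1: SEND seq=240 -> fresh
Step 2: SEND seq=351 -> fresh
Step 3: SEND seq=100 -> retransmit
Step 4: SEND seq=450 -> fresh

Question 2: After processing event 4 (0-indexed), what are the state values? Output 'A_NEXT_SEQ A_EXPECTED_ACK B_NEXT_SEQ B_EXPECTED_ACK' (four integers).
After event 0: A_seq=240 A_ack=200 B_seq=200 B_ack=100
After event 1: A_seq=351 A_ack=200 B_seq=200 B_ack=100
After event 2: A_seq=450 A_ack=200 B_seq=200 B_ack=100
After event 3: A_seq=450 A_ack=200 B_seq=200 B_ack=450
After event 4: A_seq=606 A_ack=200 B_seq=200 B_ack=606

606 200 200 606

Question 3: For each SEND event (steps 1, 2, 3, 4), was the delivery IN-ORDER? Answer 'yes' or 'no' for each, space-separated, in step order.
Answer: no no yes yes

Derivation:
Step 1: SEND seq=240 -> out-of-order
Step 2: SEND seq=351 -> out-of-order
Step 3: SEND seq=100 -> in-order
Step 4: SEND seq=450 -> in-order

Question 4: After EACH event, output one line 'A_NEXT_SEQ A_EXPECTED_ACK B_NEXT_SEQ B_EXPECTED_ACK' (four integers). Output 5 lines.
240 200 200 100
351 200 200 100
450 200 200 100
450 200 200 450
606 200 200 606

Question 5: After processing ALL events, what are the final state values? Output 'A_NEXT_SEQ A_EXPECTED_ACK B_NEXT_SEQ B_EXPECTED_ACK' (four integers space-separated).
Answer: 606 200 200 606

Derivation:
After event 0: A_seq=240 A_ack=200 B_seq=200 B_ack=100
After event 1: A_seq=351 A_ack=200 B_seq=200 B_ack=100
After event 2: A_seq=450 A_ack=200 B_seq=200 B_ack=100
After event 3: A_seq=450 A_ack=200 B_seq=200 B_ack=450
After event 4: A_seq=606 A_ack=200 B_seq=200 B_ack=606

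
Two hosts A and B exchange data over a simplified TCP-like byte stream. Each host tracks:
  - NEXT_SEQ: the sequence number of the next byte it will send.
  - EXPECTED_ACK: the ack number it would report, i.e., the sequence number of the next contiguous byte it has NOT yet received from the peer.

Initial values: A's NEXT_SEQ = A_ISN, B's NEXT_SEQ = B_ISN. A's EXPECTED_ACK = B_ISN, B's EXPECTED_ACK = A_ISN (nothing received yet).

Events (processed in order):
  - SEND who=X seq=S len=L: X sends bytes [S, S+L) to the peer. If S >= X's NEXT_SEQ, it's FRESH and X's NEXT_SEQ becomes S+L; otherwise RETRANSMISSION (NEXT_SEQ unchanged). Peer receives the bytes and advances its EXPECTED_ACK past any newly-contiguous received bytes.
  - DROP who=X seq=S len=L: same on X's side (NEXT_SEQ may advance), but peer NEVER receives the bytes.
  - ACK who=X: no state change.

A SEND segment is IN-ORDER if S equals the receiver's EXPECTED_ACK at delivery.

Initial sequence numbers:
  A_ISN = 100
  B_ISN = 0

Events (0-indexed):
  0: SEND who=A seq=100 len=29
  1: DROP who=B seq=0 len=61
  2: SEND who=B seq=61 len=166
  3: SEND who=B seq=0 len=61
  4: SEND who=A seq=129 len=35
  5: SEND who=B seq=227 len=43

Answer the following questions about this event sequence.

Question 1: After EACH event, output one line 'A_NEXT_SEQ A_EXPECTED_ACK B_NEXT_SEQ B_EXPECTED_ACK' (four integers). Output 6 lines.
129 0 0 129
129 0 61 129
129 0 227 129
129 227 227 129
164 227 227 164
164 270 270 164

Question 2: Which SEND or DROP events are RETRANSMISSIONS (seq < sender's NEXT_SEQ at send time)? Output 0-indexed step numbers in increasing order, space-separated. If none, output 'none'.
Answer: 3

Derivation:
Step 0: SEND seq=100 -> fresh
Step 1: DROP seq=0 -> fresh
Step 2: SEND seq=61 -> fresh
Step 3: SEND seq=0 -> retransmit
Step 4: SEND seq=129 -> fresh
Step 5: SEND seq=227 -> fresh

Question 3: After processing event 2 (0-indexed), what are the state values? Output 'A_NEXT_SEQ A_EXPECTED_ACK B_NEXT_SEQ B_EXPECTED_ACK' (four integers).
After event 0: A_seq=129 A_ack=0 B_seq=0 B_ack=129
After event 1: A_seq=129 A_ack=0 B_seq=61 B_ack=129
After event 2: A_seq=129 A_ack=0 B_seq=227 B_ack=129

129 0 227 129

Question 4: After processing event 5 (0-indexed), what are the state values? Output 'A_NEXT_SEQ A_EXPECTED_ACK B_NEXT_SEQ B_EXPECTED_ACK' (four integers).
After event 0: A_seq=129 A_ack=0 B_seq=0 B_ack=129
After event 1: A_seq=129 A_ack=0 B_seq=61 B_ack=129
After event 2: A_seq=129 A_ack=0 B_seq=227 B_ack=129
After event 3: A_seq=129 A_ack=227 B_seq=227 B_ack=129
After event 4: A_seq=164 A_ack=227 B_seq=227 B_ack=164
After event 5: A_seq=164 A_ack=270 B_seq=270 B_ack=164

164 270 270 164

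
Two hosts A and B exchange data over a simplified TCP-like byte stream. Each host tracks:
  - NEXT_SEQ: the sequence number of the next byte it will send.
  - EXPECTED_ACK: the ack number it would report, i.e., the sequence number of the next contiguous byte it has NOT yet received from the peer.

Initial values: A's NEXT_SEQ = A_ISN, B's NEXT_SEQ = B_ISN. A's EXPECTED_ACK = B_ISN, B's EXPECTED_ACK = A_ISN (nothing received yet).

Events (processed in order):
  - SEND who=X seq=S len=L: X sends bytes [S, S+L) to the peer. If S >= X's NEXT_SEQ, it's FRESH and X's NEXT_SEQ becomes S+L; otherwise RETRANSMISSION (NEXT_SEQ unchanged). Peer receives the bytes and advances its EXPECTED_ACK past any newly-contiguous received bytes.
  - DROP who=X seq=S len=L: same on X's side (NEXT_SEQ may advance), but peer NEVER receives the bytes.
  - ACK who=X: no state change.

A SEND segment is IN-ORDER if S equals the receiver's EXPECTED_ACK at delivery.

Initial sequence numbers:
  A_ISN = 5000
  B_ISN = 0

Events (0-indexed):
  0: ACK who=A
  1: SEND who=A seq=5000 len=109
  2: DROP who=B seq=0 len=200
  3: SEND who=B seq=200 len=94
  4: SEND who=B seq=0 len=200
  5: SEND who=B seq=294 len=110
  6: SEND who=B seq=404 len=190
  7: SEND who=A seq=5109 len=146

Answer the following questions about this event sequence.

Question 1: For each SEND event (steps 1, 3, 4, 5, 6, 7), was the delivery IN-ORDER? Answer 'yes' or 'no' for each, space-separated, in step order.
Step 1: SEND seq=5000 -> in-order
Step 3: SEND seq=200 -> out-of-order
Step 4: SEND seq=0 -> in-order
Step 5: SEND seq=294 -> in-order
Step 6: SEND seq=404 -> in-order
Step 7: SEND seq=5109 -> in-order

Answer: yes no yes yes yes yes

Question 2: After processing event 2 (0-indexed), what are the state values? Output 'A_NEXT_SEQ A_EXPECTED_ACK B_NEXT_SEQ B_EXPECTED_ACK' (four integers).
After event 0: A_seq=5000 A_ack=0 B_seq=0 B_ack=5000
After event 1: A_seq=5109 A_ack=0 B_seq=0 B_ack=5109
After event 2: A_seq=5109 A_ack=0 B_seq=200 B_ack=5109

5109 0 200 5109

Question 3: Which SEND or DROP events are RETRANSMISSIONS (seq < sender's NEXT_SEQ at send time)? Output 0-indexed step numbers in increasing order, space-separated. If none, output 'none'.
Answer: 4

Derivation:
Step 1: SEND seq=5000 -> fresh
Step 2: DROP seq=0 -> fresh
Step 3: SEND seq=200 -> fresh
Step 4: SEND seq=0 -> retransmit
Step 5: SEND seq=294 -> fresh
Step 6: SEND seq=404 -> fresh
Step 7: SEND seq=5109 -> fresh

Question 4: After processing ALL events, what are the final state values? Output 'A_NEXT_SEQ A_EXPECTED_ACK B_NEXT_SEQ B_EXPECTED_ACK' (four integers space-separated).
After event 0: A_seq=5000 A_ack=0 B_seq=0 B_ack=5000
After event 1: A_seq=5109 A_ack=0 B_seq=0 B_ack=5109
After event 2: A_seq=5109 A_ack=0 B_seq=200 B_ack=5109
After event 3: A_seq=5109 A_ack=0 B_seq=294 B_ack=5109
After event 4: A_seq=5109 A_ack=294 B_seq=294 B_ack=5109
After event 5: A_seq=5109 A_ack=404 B_seq=404 B_ack=5109
After event 6: A_seq=5109 A_ack=594 B_seq=594 B_ack=5109
After event 7: A_seq=5255 A_ack=594 B_seq=594 B_ack=5255

Answer: 5255 594 594 5255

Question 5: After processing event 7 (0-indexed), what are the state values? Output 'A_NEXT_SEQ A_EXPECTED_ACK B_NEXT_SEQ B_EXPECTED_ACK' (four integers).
After event 0: A_seq=5000 A_ack=0 B_seq=0 B_ack=5000
After event 1: A_seq=5109 A_ack=0 B_seq=0 B_ack=5109
After event 2: A_seq=5109 A_ack=0 B_seq=200 B_ack=5109
After event 3: A_seq=5109 A_ack=0 B_seq=294 B_ack=5109
After event 4: A_seq=5109 A_ack=294 B_seq=294 B_ack=5109
After event 5: A_seq=5109 A_ack=404 B_seq=404 B_ack=5109
After event 6: A_seq=5109 A_ack=594 B_seq=594 B_ack=5109
After event 7: A_seq=5255 A_ack=594 B_seq=594 B_ack=5255

5255 594 594 5255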